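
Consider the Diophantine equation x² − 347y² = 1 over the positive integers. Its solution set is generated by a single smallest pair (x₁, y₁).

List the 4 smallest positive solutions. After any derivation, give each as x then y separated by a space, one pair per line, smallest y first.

641602 34443
823306252807 44197395372
1056469876826312026 56714274530897445
1355666371822207590758497 72775983935101527618408

d=347: √d = [18; 1,1,1,2,4,…,1,1,36] (ℓ=14, even), read p_13/q_13
i=0: a=18 ⇒ p=18, q=1
i=1: a=1 ⇒ p=19, q=1
i=2: a=1 ⇒ p=37, q=2
i=3: a=1 ⇒ p=56, q=3
i=4: a=2 ⇒ p=149, q=8
i=5: a=4 ⇒ p=652, q=35
i=6: a=1 ⇒ p=801, q=43
i=7: a=17 ⇒ p=14269, q=766
…
i=10: a=2 ⇒ p=164168, q=8813
…
i=12: a=1 ⇒ p=402885, q=21628
i=13: a=1 ⇒ p=641602, q=34443
→ (641602, 34443).  Check: 641602²=411653126404, 347·34443²=411653126403, difference 1.
(641602+34443√347)^2 = 823306252807 + 44197395372√347
(641602+34443√347)^3 = 1056469876826312026 + 56714274530897445√347
(641602+34443√347)^4 = 1355666371822207590758497 + 72775983935101527618408√347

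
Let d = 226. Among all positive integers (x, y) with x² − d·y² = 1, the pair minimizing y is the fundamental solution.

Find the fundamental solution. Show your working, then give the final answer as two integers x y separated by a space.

[15; 30] for √226; ℓ=1 ⇒ convergent index 1
k=0  a_k=15  p_k/q_k = 15/1
k=1  a_k=30  p_k/q_k = 451/30
(x₁, y₁) = (451, 30);  451² − 226·30² = 1 ✓

451 30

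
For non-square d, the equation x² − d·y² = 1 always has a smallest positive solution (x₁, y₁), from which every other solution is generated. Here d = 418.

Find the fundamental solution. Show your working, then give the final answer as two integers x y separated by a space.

d=418: √d = [20; 2,4,20,4,2,40] (ℓ=6, even), read p_5/q_5
step 0: (20, 1)  from 20·(1,0) + (0,1)
step 1: (41, 2)  from 2·(20,1) + (1,0)
…
step 3: (3721, 182)  from 20·(184,9) + (41,2)
step 4: (15068, 737)  from 4·(3721,182) + (184,9)
step 5: (33857, 1656)  from 2·(15068,737) + (3721,182)
fundamental: x₁=33857, y₁=1656  (since 1146296449 − 418·2742336 = 1)

33857 1656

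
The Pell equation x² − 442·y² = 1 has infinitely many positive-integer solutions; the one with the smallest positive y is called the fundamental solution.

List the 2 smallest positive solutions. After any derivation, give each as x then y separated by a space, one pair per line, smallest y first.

883 42
1559377 74172

d=442: √d = [21; 42] (ℓ=1, odd), read p_1/q_1
i=0: a=21 ⇒ p=21, q=1
i=1: a=42 ⇒ p=883, q=42
→ (883, 42).  Check: 883²=779689, 442·42²=779688, difference 1.
k=2:  x_2 = 883·883+442·42·42 = 1559377,  y_2 = 883·42+42·883 = 74172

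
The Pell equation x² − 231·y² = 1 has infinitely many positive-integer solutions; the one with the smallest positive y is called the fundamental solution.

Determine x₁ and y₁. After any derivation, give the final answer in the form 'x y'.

76 5

[15; 5,30] for √231; ℓ=2 ⇒ convergent index 1
a_0=15:  p_0=15·1+0=15,  q_0=15·0+1=1
a_1=5:  p_1=5·15+1=76,  q_1=5·1+0=5
(x₁, y₁) = (76, 5);  76² − 231·5² = 1 ✓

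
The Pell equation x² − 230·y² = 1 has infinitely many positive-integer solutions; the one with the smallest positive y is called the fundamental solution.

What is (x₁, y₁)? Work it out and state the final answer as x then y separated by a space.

91 6

d=230: √d = [15; 6,30] (ℓ=2, even), read p_1/q_1
i=0: a=15 ⇒ p=15, q=1
i=1: a=6 ⇒ p=91, q=6
fundamental: x₁=91, y₁=6  (since 8281 − 230·36 = 1)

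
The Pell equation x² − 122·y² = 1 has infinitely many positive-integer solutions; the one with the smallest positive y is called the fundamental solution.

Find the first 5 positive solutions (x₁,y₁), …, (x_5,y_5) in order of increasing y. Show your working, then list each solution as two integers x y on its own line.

√122 → a₀=11, period (22); ℓ=1 odd so k=1
step 0: (11, 1)  from 11·(1,0) + (0,1)
step 1: (243, 22)  from 22·(11,1) + (1,0)
fundamental: x₁=243, y₁=22  (since 59049 − 122·484 = 1)
n=2: (243,22)∘(243,22) = (243·243+122·22·22, 243·22+22·243) = (118097,10692)
n=3: (118097,10692)∘(243,22) = (243·118097+122·22·10692, 243·10692+22·118097) = (57394899,5196290)
n=4: (57394899,5196290)∘(243,22) = (243·57394899+122·22·5196290, 243·5196290+22·57394899) = (27893802817,2525386248)
n=5: (27893802817,2525386248)∘(243,22) = (243·27893802817+122·22·2525386248, 243·2525386248+22·27893802817) = (13556330774163,1227332520238)

243 22
118097 10692
57394899 5196290
27893802817 2525386248
13556330774163 1227332520238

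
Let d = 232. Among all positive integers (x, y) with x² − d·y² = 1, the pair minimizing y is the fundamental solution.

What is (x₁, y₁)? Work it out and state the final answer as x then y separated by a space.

19603 1287

√232 = [15; 4,3,7,3,4,30, …], period ℓ=6 (even) → k=5
a_0=15:  p_0=15·1+0=15,  q_0=15·0+1=1
…
a_4=3:  p_4=3·1447+198=4539,  q_4=3·95+13=298
a_5=4:  p_5=4·4539+1447=19603,  q_5=4·298+95=1287
(x₁, y₁) = (19603, 1287);  19603² − 232·1287² = 1 ✓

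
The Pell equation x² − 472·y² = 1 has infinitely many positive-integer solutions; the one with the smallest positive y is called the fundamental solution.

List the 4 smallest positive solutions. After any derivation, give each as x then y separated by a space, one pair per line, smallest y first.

√472 → a₀=21, period (1,2,1,1,1,…,2,1,42); ℓ=14 even so k=13
a_0=21:  p_0=21·1+0=21,  q_0=21·0+1=1
a_1=1:  p_1=1·21+1=22,  q_1=1·1+0=1
a_2=2:  p_2=2·22+21=65,  q_2=2·1+1=3
a_3=1:  p_3=1·65+22=87,  q_3=1·3+1=4
a_4=1:  p_4=1·87+65=152,  q_4=1·4+3=7
a_5=1:  p_5=1·152+87=239,  q_5=1·7+4=11
…
a_8=4:  p_8=4·5779+1108=24224,  q_8=4·266+51=1115
a_9=1:  p_9=1·24224+5779=30003,  q_9=1·1115+266=1381
a_10=1:  p_10=1·30003+24224=54227,  q_10=1·1381+1115=2496
a_11=1:  p_11=1·54227+30003=84230,  q_11=1·2496+1381=3877
a_12=2:  p_12=2·84230+54227=222687,  q_12=2·3877+2496=10250
a_13=1:  p_13=1·222687+84230=306917,  q_13=1·10250+3877=14127
→ (306917, 14127).  Check: 306917²=94198044889, 472·14127²=94198044888, difference 1.
k=2:  x_2 = 306917·306917+472·14127·14127 = 188396089777,  y_2 = 306917·14127+14127·306917 = 8671632918
k=3:  x_3 = 306917·188396089777+472·14127·8671632918 = 115643925371868101,  y_3 = 306917·8671632918+14127·188396089777 = 5322943120573485
k=4:  x_4 = 306917·115643925371868101+472·14127·5322943120573485 = 70986173286526887819457,  y_4 = 306917·5322943120573485+14127·115643925371868101 = 3267403467465432958572

306917 14127
188396089777 8671632918
115643925371868101 5322943120573485
70986173286526887819457 3267403467465432958572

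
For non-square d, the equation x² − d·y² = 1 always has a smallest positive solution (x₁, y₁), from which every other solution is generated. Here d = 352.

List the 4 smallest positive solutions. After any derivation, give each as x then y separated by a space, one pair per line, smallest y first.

77617 4137
12048797377 642203058
1870383011943601 99691749501435
290347036464004160257 15475549041463557732

√352 → a₀=18, period (1,3,5,9,5,3,1,36); ℓ=8 even so k=7
k=0  a_k=18  p_k/q_k = 18/1
k=1  a_k=1  p_k/q_k = 19/1
…
k=4  a_k=9  p_k/q_k = 3621/193
k=5  a_k=5  p_k/q_k = 18499/986
k=6  a_k=3  p_k/q_k = 59118/3151
k=7  a_k=1  p_k/q_k = 77617/4137
(x₁, y₁) = (77617, 4137);  77617² − 352·4137² = 1 ✓
(77617+4137√352)^2 = 12048797377 + 642203058√352
(77617+4137√352)^3 = 1870383011943601 + 99691749501435√352
(77617+4137√352)^4 = 290347036464004160257 + 15475549041463557732√352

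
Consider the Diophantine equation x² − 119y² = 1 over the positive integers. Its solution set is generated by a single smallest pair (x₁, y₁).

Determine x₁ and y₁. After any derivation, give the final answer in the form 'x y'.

120 11

√119 = [10; 1,9,1,20, …], period ℓ=4 (even) → k=3
k=0  a_k=10  p_k/q_k = 10/1
k=1  a_k=1  p_k/q_k = 11/1
k=2  a_k=9  p_k/q_k = 109/10
k=3  a_k=1  p_k/q_k = 120/11
fundamental: x₁=120, y₁=11  (since 14400 − 119·121 = 1)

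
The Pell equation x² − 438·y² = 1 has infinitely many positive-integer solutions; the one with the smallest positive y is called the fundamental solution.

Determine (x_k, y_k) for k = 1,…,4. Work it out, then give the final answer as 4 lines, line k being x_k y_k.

293 14
171697 8204
100614149 4807530
58959719617 2817204376

√438 = [20; 1,12,1,40, …], period ℓ=4 (even) → k=3
k=0  a_k=20  p_k/q_k = 20/1
k=1  a_k=1  p_k/q_k = 21/1
k=2  a_k=12  p_k/q_k = 272/13
k=3  a_k=1  p_k/q_k = 293/14
→ (293, 14).  Check: 293²=85849, 438·14²=85848, difference 1.
(x_2, y_2) = (293·293 + 438·14·14, 293·14 + 14·293) = (171697, 8204)
(x_3, y_3) = (293·171697 + 438·14·8204, 293·8204 + 14·171697) = (100614149, 4807530)
(x_4, y_4) = (293·100614149 + 438·14·4807530, 293·4807530 + 14·100614149) = (58959719617, 2817204376)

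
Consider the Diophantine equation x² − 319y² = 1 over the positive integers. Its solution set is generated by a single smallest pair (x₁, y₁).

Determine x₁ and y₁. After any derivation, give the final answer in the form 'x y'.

[17; 1,6,5,1,4,…,6,1,34] for √319; ℓ=14 ⇒ convergent index 13
step 0: (17, 1)  from 17·(1,0) + (0,1)
…
step 3: (643, 36)  from 5·(125,7) + (18,1)
step 4: (768, 43)  from 1·(643,36) + (125,7)
…
step 10: (309613, 17335)  from 1·(250816,14043) + (58797,3292)
step 11: (1798881, 100718)  from 5·(309613,17335) + (250816,14043)
step 12: (11102899, 621643)  from 6·(1798881,100718) + (309613,17335)
step 13: (12901780, 722361)  from 1·(11102899,621643) + (1798881,100718)
(x₁, y₁) = (12901780, 722361);  12901780² − 319·722361² = 1 ✓

12901780 722361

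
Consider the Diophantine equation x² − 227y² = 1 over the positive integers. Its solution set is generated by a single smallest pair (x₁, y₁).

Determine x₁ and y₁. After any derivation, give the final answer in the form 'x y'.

√227 = [15; 15,30, …], period ℓ=2 (even) → k=1
step 0: (15, 1)  from 15·(1,0) + (0,1)
step 1: (226, 15)  from 15·(15,1) + (1,0)
(x₁, y₁) = (226, 15);  226² − 227·15² = 1 ✓

226 15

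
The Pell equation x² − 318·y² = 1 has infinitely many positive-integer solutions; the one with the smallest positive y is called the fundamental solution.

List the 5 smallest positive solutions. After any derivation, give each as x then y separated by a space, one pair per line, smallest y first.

107 6
22897 1284
4899851 274770
1048545217 58799496
224383776587 12582817374

√318 = [17; 1,4,1,34, …], period ℓ=4 (even) → k=3
step 0: (17, 1)  from 17·(1,0) + (0,1)
step 1: (18, 1)  from 1·(17,1) + (1,0)
step 2: (89, 5)  from 4·(18,1) + (17,1)
step 3: (107, 6)  from 1·(89,5) + (18,1)
→ (107, 6).  Check: 107²=11449, 318·6²=11448, difference 1.
k=2:  x_2 = 107·107+318·6·6 = 22897,  y_2 = 107·6+6·107 = 1284
k=3:  x_3 = 107·22897+318·6·1284 = 4899851,  y_3 = 107·1284+6·22897 = 274770
k=4:  x_4 = 107·4899851+318·6·274770 = 1048545217,  y_4 = 107·274770+6·4899851 = 58799496
k=5:  x_5 = 107·1048545217+318·6·58799496 = 224383776587,  y_5 = 107·58799496+6·1048545217 = 12582817374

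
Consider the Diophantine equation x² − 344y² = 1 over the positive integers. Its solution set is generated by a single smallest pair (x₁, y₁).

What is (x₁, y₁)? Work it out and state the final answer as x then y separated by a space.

d=344: √d = [18; 1,1,4,1,3,1,4,1,1,36] (ℓ=10, even), read p_9/q_9
step 0: (18, 1)  from 18·(1,0) + (0,1)
step 1: (19, 1)  from 1·(18,1) + (1,0)
…
step 4: (204, 11)  from 1·(167,9) + (37,2)
step 5: (779, 42)  from 3·(204,11) + (167,9)
step 6: (983, 53)  from 1·(779,42) + (204,11)
step 7: (4711, 254)  from 4·(983,53) + (779,42)
step 8: (5694, 307)  from 1·(4711,254) + (983,53)
step 9: (10405, 561)  from 1·(5694,307) + (4711,254)
→ (10405, 561).  Check: 10405²=108264025, 344·561²=108264024, difference 1.

10405 561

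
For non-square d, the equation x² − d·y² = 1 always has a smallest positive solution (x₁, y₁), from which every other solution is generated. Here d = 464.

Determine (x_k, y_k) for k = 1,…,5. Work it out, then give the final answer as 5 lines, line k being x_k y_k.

9801 455
192119201 8918910
3765920568201 174828473365
73819574785756801 3426987725981820
1447011301184484245001 67175813229867162275

[21; 1,1,5,1,1,1,5,1,1,42] for √464; ℓ=10 ⇒ convergent index 9
k=0  a_k=21  p_k/q_k = 21/1
…
k=5  a_k=1  p_k/q_k = 517/24
k=6  a_k=1  p_k/q_k = 797/37
…
k=8  a_k=1  p_k/q_k = 5299/246
k=9  a_k=1  p_k/q_k = 9801/455
→ (9801, 455).  Check: 9801²=96059601, 464·455²=96059600, difference 1.
n=2: (9801,455)∘(9801,455) = (9801·9801+464·455·455, 9801·455+455·9801) = (192119201,8918910)
n=3: (192119201,8918910)∘(9801,455) = (9801·192119201+464·455·8918910, 9801·8918910+455·192119201) = (3765920568201,174828473365)
n=4: (3765920568201,174828473365)∘(9801,455) = (9801·3765920568201+464·455·174828473365, 9801·174828473365+455·3765920568201) = (73819574785756801,3426987725981820)
n=5: (73819574785756801,3426987725981820)∘(9801,455) = (9801·73819574785756801+464·455·3426987725981820, 9801·3426987725981820+455·73819574785756801) = (1447011301184484245001,67175813229867162275)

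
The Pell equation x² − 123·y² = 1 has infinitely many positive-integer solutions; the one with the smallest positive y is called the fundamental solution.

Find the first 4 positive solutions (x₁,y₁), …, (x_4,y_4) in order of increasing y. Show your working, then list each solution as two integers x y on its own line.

122 11
29767 2684
7263026 654885
1772148577 159789256

[11; 11,22] for √123; ℓ=2 ⇒ convergent index 1
k=0  a_k=11  p_k/q_k = 11/1
k=1  a_k=11  p_k/q_k = 122/11
fundamental: x₁=122, y₁=11  (since 14884 − 123·121 = 1)
(x_2, y_2) = (122·122 + 123·11·11, 122·11 + 11·122) = (29767, 2684)
(x_3, y_3) = (122·29767 + 123·11·2684, 122·2684 + 11·29767) = (7263026, 654885)
(x_4, y_4) = (122·7263026 + 123·11·654885, 122·654885 + 11·7263026) = (1772148577, 159789256)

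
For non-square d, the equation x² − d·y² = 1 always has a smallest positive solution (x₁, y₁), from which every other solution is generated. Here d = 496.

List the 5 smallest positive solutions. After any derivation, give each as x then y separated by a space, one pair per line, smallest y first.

4620799 207480
42703566796801 1917446753040
394649197502177907199 17720272078000750440
3647189234337689639247667201 163763630995505661818050080
33705856733676329245494460531519999 1513437644680785412974289982477400

√496 = [22; 3,1,2,4,1,…,1,3,44, …], period ℓ=16 (even) → k=15
i=0: a=22 ⇒ p=22, q=1
i=1: a=3 ⇒ p=67, q=3
…
i=14: a=1 ⇒ p=1252502, q=56239
i=15: a=3 ⇒ p=4620799, q=207480
fundamental: x₁=4620799, y₁=207480  (since 21351783398401 − 496·43047950400 = 1)
n=2: (4620799,207480)∘(4620799,207480) = (4620799·4620799+496·207480·207480, 4620799·207480+207480·4620799) = (42703566796801,1917446753040)
n=3: (42703566796801,1917446753040)∘(4620799,207480) = (4620799·42703566796801+496·207480·1917446753040, 4620799·1917446753040+207480·42703566796801) = (394649197502177907199,17720272078000750440)
n=4: (394649197502177907199,17720272078000750440)∘(4620799,207480) = (4620799·394649197502177907199+496·207480·17720272078000750440, 4620799·17720272078000750440+207480·394649197502177907199) = (3647189234337689639247667201,163763630995505661818050080)
n=5: (3647189234337689639247667201,163763630995505661818050080)∘(4620799,207480) = (4620799·3647189234337689639247667201+496·207480·163763630995505661818050080, 4620799·163763630995505661818050080+207480·3647189234337689639247667201) = (33705856733676329245494460531519999,1513437644680785412974289982477400)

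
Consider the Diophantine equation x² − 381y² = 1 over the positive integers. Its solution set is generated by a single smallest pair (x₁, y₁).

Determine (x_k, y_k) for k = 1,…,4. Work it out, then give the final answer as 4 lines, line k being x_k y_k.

d=381: √d = [19; 1,1,12,1,1,38] (ℓ=6, even), read p_5/q_5
k=0  a_k=19  p_k/q_k = 19/1
k=1  a_k=1  p_k/q_k = 20/1
…
k=3  a_k=12  p_k/q_k = 488/25
k=4  a_k=1  p_k/q_k = 527/27
k=5  a_k=1  p_k/q_k = 1015/52
→ (1015, 52).  Check: 1015²=1030225, 381·52²=1030224, difference 1.
(x_2, y_2) = (1015·1015 + 381·52·52, 1015·52 + 52·1015) = (2060449, 105560)
(x_3, y_3) = (1015·2060449 + 381·52·105560, 1015·105560 + 52·2060449) = (4182710455, 214286748)
(x_4, y_4) = (1015·4182710455 + 381·52·214286748, 1015·214286748 + 52·4182710455) = (8490900163201, 435001992880)

1015 52
2060449 105560
4182710455 214286748
8490900163201 435001992880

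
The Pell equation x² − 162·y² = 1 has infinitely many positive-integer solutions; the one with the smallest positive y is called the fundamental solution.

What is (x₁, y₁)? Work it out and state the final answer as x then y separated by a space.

√162 = [12; 1,2,1,2,12,2,1,2,1,24, …], period ℓ=10 (even) → k=9
step 0: (12, 1)  from 12·(1,0) + (0,1)
step 1: (13, 1)  from 1·(12,1) + (1,0)
step 2: (38, 3)  from 2·(13,1) + (12,1)
step 3: (51, 4)  from 1·(38,3) + (13,1)
step 4: (140, 11)  from 2·(51,4) + (38,3)
…
step 6: (3602, 283)  from 2·(1731,136) + (140,11)
step 7: (5333, 419)  from 1·(3602,283) + (1731,136)
step 8: (14268, 1121)  from 2·(5333,419) + (3602,283)
step 9: (19601, 1540)  from 1·(14268,1121) + (5333,419)
→ (19601, 1540).  Check: 19601²=384199201, 162·1540²=384199200, difference 1.

19601 1540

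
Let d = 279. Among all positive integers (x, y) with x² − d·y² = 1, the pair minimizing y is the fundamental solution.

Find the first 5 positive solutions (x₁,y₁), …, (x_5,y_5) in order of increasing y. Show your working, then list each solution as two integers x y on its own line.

√279 → a₀=16, period (1,2,2,1,2,2,1,32); ℓ=8 even so k=7
a_0=16:  p_0=16·1+0=16,  q_0=16·0+1=1
…
a_3=2:  p_3=2·50+17=117,  q_3=2·3+1=7
a_4=1:  p_4=1·117+50=167,  q_4=1·7+3=10
…
a_6=2:  p_6=2·451+167=1069,  q_6=2·27+10=64
a_7=1:  p_7=1·1069+451=1520,  q_7=1·64+27=91
fundamental: x₁=1520, y₁=91  (since 2310400 − 279·8281 = 1)
(1520+91√279)^2 = 4620799 + 276640√279
(1520+91√279)^3 = 14047227440 + 840985509√279
(1520+91√279)^4 = 42703566796801 + 2556595670720√279
(1520+91√279)^5 = 129818829015047600 + 7772049998003291√279

1520 91
4620799 276640
14047227440 840985509
42703566796801 2556595670720
129818829015047600 7772049998003291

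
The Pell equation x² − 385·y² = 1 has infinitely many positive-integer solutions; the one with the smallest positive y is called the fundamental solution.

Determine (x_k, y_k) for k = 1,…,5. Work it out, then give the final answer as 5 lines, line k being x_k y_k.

√385 = [19; 1,1,1,1,1,…,1,1,38, …], period ℓ=16 (even) → k=15
a_0=19:  p_0=19·1+0=19,  q_0=19·0+1=1
…
a_2=1:  p_2=1·20+19=39,  q_2=1·1+1=2
a_3=1:  p_3=1·39+20=59,  q_3=1·2+1=3
…
a_5=1:  p_5=1·98+59=157,  q_5=1·5+3=8
a_6=3:  p_6=3·157+98=569,  q_6=3·8+5=29
a_7=1:  p_7=1·569+157=726,  q_7=1·29+8=37
…
a_9=1:  p_9=1·2021+726=2747,  q_9=1·103+37=140
…
a_14=1:  p_14=1·36280+23271=59551,  q_14=1·1849+1186=3035
a_15=1:  p_15=1·59551+36280=95831,  q_15=1·3035+1849=4884
→ (95831, 4884).  Check: 95831²=9183580561, 385·4884²=9183580560, difference 1.
k=2:  x_2 = 95831·95831+385·4884·4884 = 18367161121,  y_2 = 95831·4884+4884·95831 = 936077208
k=3:  x_3 = 95831·18367161121+385·4884·936077208 = 3520286834677271,  y_3 = 95831·936077208+4884·18367161121 = 179410429834812
k=4:  x_4 = 95831·3520286834677271+385·4884·179410429834812 = 674705215289547953281,  y_4 = 95831·179410429834812+4884·3520286834677271 = 34386161802063660336
k=5:  x_5 = 95831·674705215289547953281+385·4884·34386161802063660336 = 129315350969305052987065751,  y_5 = 95831·34386161802063660336+4884·674705215289547953281 = 6590520543127714837483620

95831 4884
18367161121 936077208
3520286834677271 179410429834812
674705215289547953281 34386161802063660336
129315350969305052987065751 6590520543127714837483620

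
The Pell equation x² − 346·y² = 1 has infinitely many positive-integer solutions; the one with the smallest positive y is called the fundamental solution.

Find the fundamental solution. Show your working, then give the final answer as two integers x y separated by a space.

√346 = [18; 1,1,1,1,36, …], period ℓ=5 (odd) → k=9
i=0: a=18 ⇒ p=18, q=1
…
i=2: a=1 ⇒ p=37, q=2
i=3: a=1 ⇒ p=56, q=3
…
i=5: a=36 ⇒ p=3404, q=183
i=6: a=1 ⇒ p=3497, q=188
i=7: a=1 ⇒ p=6901, q=371
i=8: a=1 ⇒ p=10398, q=559
i=9: a=1 ⇒ p=17299, q=930
→ (17299, 930).  Check: 17299²=299255401, 346·930²=299255400, difference 1.

17299 930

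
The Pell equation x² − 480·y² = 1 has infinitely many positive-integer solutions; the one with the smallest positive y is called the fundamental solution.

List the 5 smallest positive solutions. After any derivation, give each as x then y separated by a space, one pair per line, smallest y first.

√480 = [21; 1,9,1,42, …], period ℓ=4 (even) → k=3
k=0  a_k=21  p_k/q_k = 21/1
…
k=2  a_k=9  p_k/q_k = 219/10
k=3  a_k=1  p_k/q_k = 241/11
fundamental: x₁=241, y₁=11  (since 58081 − 480·121 = 1)
n=2: (241,11)∘(241,11) = (241·241+480·11·11, 241·11+11·241) = (116161,5302)
n=3: (116161,5302)∘(241,11) = (241·116161+480·11·5302, 241·5302+11·116161) = (55989361,2555553)
n=4: (55989361,2555553)∘(241,11) = (241·55989361+480·11·2555553, 241·2555553+11·55989361) = (26986755841,1231771244)
n=5: (26986755841,1231771244)∘(241,11) = (241·26986755841+480·11·1231771244, 241·1231771244+11·26986755841) = (13007560326001,593711184055)

241 11
116161 5302
55989361 2555553
26986755841 1231771244
13007560326001 593711184055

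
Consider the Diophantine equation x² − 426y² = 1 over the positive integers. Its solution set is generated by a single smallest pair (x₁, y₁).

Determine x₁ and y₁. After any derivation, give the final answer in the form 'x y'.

88751 4300

[20; 1,1,1,3,2,6,2,3,1,1,1,40] for √426; ℓ=12 ⇒ convergent index 11
a_0=20:  p_0=20·1+0=20,  q_0=20·0+1=1
…
a_2=1:  p_2=1·21+20=41,  q_2=1·1+1=2
a_3=1:  p_3=1·41+21=62,  q_3=1·2+1=3
a_4=3:  p_4=3·62+41=227,  q_4=3·3+2=11
…
a_7=2:  p_7=2·3323+516=7162,  q_7=2·161+25=347
a_8=3:  p_8=3·7162+3323=24809,  q_8=3·347+161=1202
a_9=1:  p_9=1·24809+7162=31971,  q_9=1·1202+347=1549
a_10=1:  p_10=1·31971+24809=56780,  q_10=1·1549+1202=2751
a_11=1:  p_11=1·56780+31971=88751,  q_11=1·2751+1549=4300
fundamental: x₁=88751, y₁=4300  (since 7876740001 − 426·18490000 = 1)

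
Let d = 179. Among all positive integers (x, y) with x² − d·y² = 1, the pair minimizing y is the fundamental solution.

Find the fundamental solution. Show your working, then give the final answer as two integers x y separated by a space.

4190210 313191

d=179: √d = [13; 2,1,1,1,3,…,1,2,26] (ℓ=14, even), read p_13/q_13
a_0=13:  p_0=13·1+0=13,  q_0=13·0+1=1
a_1=2:  p_1=2·13+1=27,  q_1=2·1+0=2
a_2=1:  p_2=1·27+13=40,  q_2=1·2+1=3
a_3=1:  p_3=1·40+27=67,  q_3=1·3+2=5
a_4=1:  p_4=1·67+40=107,  q_4=1·5+3=8
a_5=3:  p_5=3·107+67=388,  q_5=3·8+5=29
…
a_8=5:  p_8=5·26999+2047=137042,  q_8=5·2018+153=10243
…
a_11=1:  p_11=1·575167+438125=1013292,  q_11=1·42990+32747=75737
a_12=1:  p_12=1·1013292+575167=1588459,  q_12=1·75737+42990=118727
a_13=2:  p_13=2·1588459+1013292=4190210,  q_13=2·118727+75737=313191
(x₁, y₁) = (4190210, 313191);  4190210² − 179·313191² = 1 ✓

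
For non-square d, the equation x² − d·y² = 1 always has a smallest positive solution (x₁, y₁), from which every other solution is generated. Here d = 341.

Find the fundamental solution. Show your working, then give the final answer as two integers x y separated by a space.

d=341: √d = [18; 2,6,1,8,2,…,6,2,36] (ℓ=14, even), read p_13/q_13
k=0  a_k=18  p_k/q_k = 18/1
k=1  a_k=2  p_k/q_k = 37/2
k=2  a_k=6  p_k/q_k = 240/13
k=3  a_k=1  p_k/q_k = 277/15
k=4  a_k=8  p_k/q_k = 2456/133
…
k=6  a_k=1  p_k/q_k = 7645/414
k=7  a_k=2  p_k/q_k = 20479/1109
k=8  a_k=1  p_k/q_k = 28124/1523
k=9  a_k=2  p_k/q_k = 76727/4155
…
k=11  a_k=1  p_k/q_k = 718667/38918
k=12  a_k=6  p_k/q_k = 4953942/268271
k=13  a_k=2  p_k/q_k = 10626551/575460
(x₁, y₁) = (10626551, 575460);  10626551² − 341·575460² = 1 ✓

10626551 575460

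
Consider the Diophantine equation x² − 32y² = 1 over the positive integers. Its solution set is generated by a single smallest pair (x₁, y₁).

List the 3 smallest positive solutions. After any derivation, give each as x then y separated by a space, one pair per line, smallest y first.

d=32: √d = [5; 1,1,1,10] (ℓ=4, even), read p_3/q_3
step 0: (5, 1)  from 5·(1,0) + (0,1)
…
step 2: (11, 2)  from 1·(6,1) + (5,1)
step 3: (17, 3)  from 1·(11,2) + (6,1)
→ (17, 3).  Check: 17²=289, 32·3²=288, difference 1.
k=2:  x_2 = 17·17+32·3·3 = 577,  y_2 = 17·3+3·17 = 102
k=3:  x_3 = 17·577+32·3·102 = 19601,  y_3 = 17·102+3·577 = 3465

17 3
577 102
19601 3465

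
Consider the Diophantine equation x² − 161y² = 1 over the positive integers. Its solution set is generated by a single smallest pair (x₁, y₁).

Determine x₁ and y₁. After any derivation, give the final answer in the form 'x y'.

√161 = [12; 1,2,4,1,2,1,4,2,1,24, …], period ℓ=10 (even) → k=9
step 0: (12, 1)  from 12·(1,0) + (0,1)
step 1: (13, 1)  from 1·(12,1) + (1,0)
step 2: (38, 3)  from 2·(13,1) + (12,1)
…
step 4: (203, 16)  from 1·(165,13) + (38,3)
…
step 7: (3667, 289)  from 4·(774,61) + (571,45)
step 8: (8108, 639)  from 2·(3667,289) + (774,61)
step 9: (11775, 928)  from 1·(8108,639) + (3667,289)
(x₁, y₁) = (11775, 928);  11775² − 161·928² = 1 ✓

11775 928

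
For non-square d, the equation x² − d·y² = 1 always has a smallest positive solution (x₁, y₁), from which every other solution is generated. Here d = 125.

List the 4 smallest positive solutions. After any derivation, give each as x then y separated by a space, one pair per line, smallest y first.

930249 83204
1730726404001 154800875592
3220013013190122249 288006719437081612
5990827771012465337616001 535835925499096664087184

d=125: √d = [11; 5,1,1,5,22] (ℓ=5, odd), read p_9/q_9
i=0: a=11 ⇒ p=11, q=1
i=1: a=5 ⇒ p=56, q=5
i=2: a=1 ⇒ p=67, q=6
i=3: a=1 ⇒ p=123, q=11
i=4: a=5 ⇒ p=682, q=61
i=5: a=22 ⇒ p=15127, q=1353
i=6: a=5 ⇒ p=76317, q=6826
i=7: a=1 ⇒ p=91444, q=8179
i=8: a=1 ⇒ p=167761, q=15005
i=9: a=5 ⇒ p=930249, q=83204
(x₁, y₁) = (930249, 83204);  930249² − 125·83204² = 1 ✓
(x_2, y_2) = (930249·930249 + 125·83204·83204, 930249·83204 + 83204·930249) = (1730726404001, 154800875592)
(x_3, y_3) = (930249·1730726404001 + 125·83204·154800875592, 930249·154800875592 + 83204·1730726404001) = (3220013013190122249, 288006719437081612)
(x_4, y_4) = (930249·3220013013190122249 + 125·83204·288006719437081612, 930249·288006719437081612 + 83204·3220013013190122249) = (5990827771012465337616001, 535835925499096664087184)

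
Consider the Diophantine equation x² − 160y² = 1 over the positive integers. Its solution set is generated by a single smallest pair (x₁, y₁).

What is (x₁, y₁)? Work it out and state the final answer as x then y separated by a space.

d=160: √d = [12; 1,1,1,5,1,1,1,24] (ℓ=8, even), read p_7/q_7
i=0: a=12 ⇒ p=12, q=1
…
i=3: a=1 ⇒ p=38, q=3
i=4: a=5 ⇒ p=215, q=17
i=5: a=1 ⇒ p=253, q=20
i=6: a=1 ⇒ p=468, q=37
i=7: a=1 ⇒ p=721, q=57
(x₁, y₁) = (721, 57);  721² − 160·57² = 1 ✓

721 57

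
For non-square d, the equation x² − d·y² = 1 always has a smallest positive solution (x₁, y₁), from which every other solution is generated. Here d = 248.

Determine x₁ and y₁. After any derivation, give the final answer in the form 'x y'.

63 4

[15; 1,2,1,30] for √248; ℓ=4 ⇒ convergent index 3
k=0  a_k=15  p_k/q_k = 15/1
k=1  a_k=1  p_k/q_k = 16/1
k=2  a_k=2  p_k/q_k = 47/3
k=3  a_k=1  p_k/q_k = 63/4
→ (63, 4).  Check: 63²=3969, 248·4²=3968, difference 1.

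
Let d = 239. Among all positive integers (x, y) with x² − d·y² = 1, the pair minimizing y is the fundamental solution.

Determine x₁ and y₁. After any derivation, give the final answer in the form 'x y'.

6195120 400729

√239 = [15; 2,5,1,2,4,15,4,2,1,5,2,30, …], period ℓ=12 (even) → k=11
a_0=15:  p_0=15·1+0=15,  q_0=15·0+1=1
…
a_6=15:  p_6=15·2489+572=37907,  q_6=15·161+37=2452
a_7=4:  p_7=4·37907+2489=154117,  q_7=4·2452+161=9969
a_8=2:  p_8=2·154117+37907=346141,  q_8=2·9969+2452=22390
…
a_10=5:  p_10=5·500258+346141=2847431,  q_10=5·32359+22390=184185
a_11=2:  p_11=2·2847431+500258=6195120,  q_11=2·184185+32359=400729
fundamental: x₁=6195120, y₁=400729  (since 38379511814400 − 239·160583731441 = 1)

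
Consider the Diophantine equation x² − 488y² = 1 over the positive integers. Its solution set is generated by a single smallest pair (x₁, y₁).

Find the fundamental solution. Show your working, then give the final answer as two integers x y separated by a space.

[22; 11,44] for √488; ℓ=2 ⇒ convergent index 1
a_0=22:  p_0=22·1+0=22,  q_0=22·0+1=1
a_1=11:  p_1=11·22+1=243,  q_1=11·1+0=11
fundamental: x₁=243, y₁=11  (since 59049 − 488·121 = 1)

243 11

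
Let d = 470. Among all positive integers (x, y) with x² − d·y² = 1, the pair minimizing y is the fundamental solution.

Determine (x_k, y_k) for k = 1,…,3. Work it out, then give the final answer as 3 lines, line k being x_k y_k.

1691 78
5718961 263796
19341524411 892157994

√470 → a₀=21, period (1,2,8,2,1,42); ℓ=6 even so k=5
k=0  a_k=21  p_k/q_k = 21/1
k=1  a_k=1  p_k/q_k = 22/1
k=2  a_k=2  p_k/q_k = 65/3
k=3  a_k=8  p_k/q_k = 542/25
k=4  a_k=2  p_k/q_k = 1149/53
k=5  a_k=1  p_k/q_k = 1691/78
(x₁, y₁) = (1691, 78);  1691² − 470·78² = 1 ✓
n=2: (1691,78)∘(1691,78) = (1691·1691+470·78·78, 1691·78+78·1691) = (5718961,263796)
n=3: (5718961,263796)∘(1691,78) = (1691·5718961+470·78·263796, 1691·263796+78·5718961) = (19341524411,892157994)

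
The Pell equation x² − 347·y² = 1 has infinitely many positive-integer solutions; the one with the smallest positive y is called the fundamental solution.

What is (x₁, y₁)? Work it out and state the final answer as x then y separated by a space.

√347 = [18; 1,1,1,2,4,…,1,1,36, …], period ℓ=14 (even) → k=13
k=0  a_k=18  p_k/q_k = 18/1
…
k=3  a_k=1  p_k/q_k = 56/3
k=4  a_k=2  p_k/q_k = 149/8
k=5  a_k=4  p_k/q_k = 652/35
k=6  a_k=1  p_k/q_k = 801/43
k=7  a_k=17  p_k/q_k = 14269/766
k=8  a_k=1  p_k/q_k = 15070/809
k=9  a_k=4  p_k/q_k = 74549/4002
k=10  a_k=2  p_k/q_k = 164168/8813
k=11  a_k=1  p_k/q_k = 238717/12815
k=12  a_k=1  p_k/q_k = 402885/21628
k=13  a_k=1  p_k/q_k = 641602/34443
→ (641602, 34443).  Check: 641602²=411653126404, 347·34443²=411653126403, difference 1.

641602 34443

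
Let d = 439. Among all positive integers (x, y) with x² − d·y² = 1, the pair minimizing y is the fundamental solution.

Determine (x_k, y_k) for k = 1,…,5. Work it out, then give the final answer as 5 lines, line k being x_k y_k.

440 21
387199 18480
340734680 16262379
299846131201 14310875040
263864254722200 12593553772821

√439 → a₀=20, period (1,19,1,40); ℓ=4 even so k=3
step 0: (20, 1)  from 20·(1,0) + (0,1)
step 1: (21, 1)  from 1·(20,1) + (1,0)
step 2: (419, 20)  from 19·(21,1) + (20,1)
step 3: (440, 21)  from 1·(419,20) + (21,1)
fundamental: x₁=440, y₁=21  (since 193600 − 439·441 = 1)
n=2: (440,21)∘(440,21) = (440·440+439·21·21, 440·21+21·440) = (387199,18480)
n=3: (387199,18480)∘(440,21) = (440·387199+439·21·18480, 440·18480+21·387199) = (340734680,16262379)
n=4: (340734680,16262379)∘(440,21) = (440·340734680+439·21·16262379, 440·16262379+21·340734680) = (299846131201,14310875040)
n=5: (299846131201,14310875040)∘(440,21) = (440·299846131201+439·21·14310875040, 440·14310875040+21·299846131201) = (263864254722200,12593553772821)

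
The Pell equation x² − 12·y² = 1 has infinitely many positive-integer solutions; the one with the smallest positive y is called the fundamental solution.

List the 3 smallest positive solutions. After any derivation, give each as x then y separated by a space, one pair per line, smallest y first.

7 2
97 28
1351 390

√12 = [3; 2,6, …], period ℓ=2 (even) → k=1
k=0  a_k=3  p_k/q_k = 3/1
k=1  a_k=2  p_k/q_k = 7/2
fundamental: x₁=7, y₁=2  (since 49 − 12·4 = 1)
n=2: (7,2)∘(7,2) = (7·7+12·2·2, 7·2+2·7) = (97,28)
n=3: (97,28)∘(7,2) = (7·97+12·2·28, 7·28+2·97) = (1351,390)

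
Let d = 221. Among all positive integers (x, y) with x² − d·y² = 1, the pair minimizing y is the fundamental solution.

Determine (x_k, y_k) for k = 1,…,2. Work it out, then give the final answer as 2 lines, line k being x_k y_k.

1665 112
5544449 372960

√221 → a₀=14, period (1,6,2,6,1,28); ℓ=6 even so k=5
k=0  a_k=14  p_k/q_k = 14/1
…
k=2  a_k=6  p_k/q_k = 104/7
k=3  a_k=2  p_k/q_k = 223/15
k=4  a_k=6  p_k/q_k = 1442/97
k=5  a_k=1  p_k/q_k = 1665/112
(x₁, y₁) = (1665, 112);  1665² − 221·112² = 1 ✓
k=2:  x_2 = 1665·1665+221·112·112 = 5544449,  y_2 = 1665·112+112·1665 = 372960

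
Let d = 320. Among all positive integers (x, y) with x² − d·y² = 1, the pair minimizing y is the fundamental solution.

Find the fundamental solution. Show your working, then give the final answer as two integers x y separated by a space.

161 9

√320 → a₀=17, period (1,7,1,34); ℓ=4 even so k=3
k=0  a_k=17  p_k/q_k = 17/1
k=1  a_k=1  p_k/q_k = 18/1
k=2  a_k=7  p_k/q_k = 143/8
k=3  a_k=1  p_k/q_k = 161/9
→ (161, 9).  Check: 161²=25921, 320·9²=25920, difference 1.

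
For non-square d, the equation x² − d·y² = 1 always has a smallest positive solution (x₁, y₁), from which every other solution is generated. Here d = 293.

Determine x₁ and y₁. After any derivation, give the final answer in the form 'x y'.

12320649 719780

d=293: √d = [17; 8,1,1,8,34] (ℓ=5, odd), read p_9/q_9
step 0: (17, 1)  from 17·(1,0) + (0,1)
step 1: (137, 8)  from 8·(17,1) + (1,0)
step 2: (154, 9)  from 1·(137,8) + (17,1)
step 3: (291, 17)  from 1·(154,9) + (137,8)
…
step 6: (679914, 39721)  from 8·(84679,4947) + (2482,145)
…
step 8: (1444507, 84389)  from 1·(764593,44668) + (679914,39721)
step 9: (12320649, 719780)  from 8·(1444507,84389) + (764593,44668)
(x₁, y₁) = (12320649, 719780);  12320649² − 293·719780² = 1 ✓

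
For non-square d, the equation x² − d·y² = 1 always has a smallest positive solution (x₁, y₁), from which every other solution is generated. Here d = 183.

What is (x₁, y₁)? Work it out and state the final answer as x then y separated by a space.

487 36

d=183: √d = [13; 1,1,8,1,1,26] (ℓ=6, even), read p_5/q_5
a_0=13:  p_0=13·1+0=13,  q_0=13·0+1=1
…
a_2=1:  p_2=1·14+13=27,  q_2=1·1+1=2
a_3=8:  p_3=8·27+14=230,  q_3=8·2+1=17
a_4=1:  p_4=1·230+27=257,  q_4=1·17+2=19
a_5=1:  p_5=1·257+230=487,  q_5=1·19+17=36
fundamental: x₁=487, y₁=36  (since 237169 − 183·1296 = 1)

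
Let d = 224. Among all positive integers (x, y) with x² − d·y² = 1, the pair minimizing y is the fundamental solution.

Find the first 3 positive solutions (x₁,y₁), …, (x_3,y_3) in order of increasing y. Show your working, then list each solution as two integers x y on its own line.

15 1
449 30
13455 899

√224 = [14; 1,28, …], period ℓ=2 (even) → k=1
k=0  a_k=14  p_k/q_k = 14/1
k=1  a_k=1  p_k/q_k = 15/1
(x₁, y₁) = (15, 1);  15² − 224·1² = 1 ✓
k=2:  x_2 = 15·15+224·1·1 = 449,  y_2 = 15·1+1·15 = 30
k=3:  x_3 = 15·449+224·1·30 = 13455,  y_3 = 15·30+1·449 = 899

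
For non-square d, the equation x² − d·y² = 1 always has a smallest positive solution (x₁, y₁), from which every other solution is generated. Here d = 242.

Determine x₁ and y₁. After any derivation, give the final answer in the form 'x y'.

19601 1260

d=242: √d = [15; 1,1,3,1,14,1,3,1,1,30] (ℓ=10, even), read p_9/q_9
k=0  a_k=15  p_k/q_k = 15/1
k=1  a_k=1  p_k/q_k = 16/1
k=2  a_k=1  p_k/q_k = 31/2
k=3  a_k=3  p_k/q_k = 109/7
k=4  a_k=1  p_k/q_k = 140/9
k=5  a_k=14  p_k/q_k = 2069/133
k=6  a_k=1  p_k/q_k = 2209/142
k=7  a_k=3  p_k/q_k = 8696/559
k=8  a_k=1  p_k/q_k = 10905/701
k=9  a_k=1  p_k/q_k = 19601/1260
fundamental: x₁=19601, y₁=1260  (since 384199201 − 242·1587600 = 1)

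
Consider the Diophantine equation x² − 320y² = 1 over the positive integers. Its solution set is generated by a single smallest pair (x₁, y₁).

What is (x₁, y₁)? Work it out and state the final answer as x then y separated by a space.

161 9

√320 = [17; 1,7,1,34, …], period ℓ=4 (even) → k=3
k=0  a_k=17  p_k/q_k = 17/1
k=1  a_k=1  p_k/q_k = 18/1
k=2  a_k=7  p_k/q_k = 143/8
k=3  a_k=1  p_k/q_k = 161/9
→ (161, 9).  Check: 161²=25921, 320·9²=25920, difference 1.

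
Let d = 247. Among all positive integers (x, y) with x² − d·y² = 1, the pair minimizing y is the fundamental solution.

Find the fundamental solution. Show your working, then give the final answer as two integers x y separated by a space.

85292 5427

√247 → a₀=15, period (1,2,1,1,9,1,9,1,1,2,1,30); ℓ=12 even so k=11
k=0  a_k=15  p_k/q_k = 15/1
…
k=2  a_k=2  p_k/q_k = 47/3
k=3  a_k=1  p_k/q_k = 63/4
…
k=6  a_k=1  p_k/q_k = 1163/74
k=7  a_k=9  p_k/q_k = 11520/733
k=8  a_k=1  p_k/q_k = 12683/807
…
k=10  a_k=2  p_k/q_k = 61089/3887
k=11  a_k=1  p_k/q_k = 85292/5427
→ (85292, 5427).  Check: 85292²=7274725264, 247·5427²=7274725263, difference 1.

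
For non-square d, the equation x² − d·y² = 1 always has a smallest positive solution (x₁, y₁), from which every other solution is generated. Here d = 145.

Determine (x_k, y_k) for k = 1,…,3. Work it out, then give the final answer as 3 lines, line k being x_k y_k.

289 24
167041 13872
96549409 8017992

d=145: √d = [12; 24] (ℓ=1, odd), read p_1/q_1
k=0  a_k=12  p_k/q_k = 12/1
k=1  a_k=24  p_k/q_k = 289/24
→ (289, 24).  Check: 289²=83521, 145·24²=83520, difference 1.
(289+24√145)^2 = 167041 + 13872√145
(289+24√145)^3 = 96549409 + 8017992√145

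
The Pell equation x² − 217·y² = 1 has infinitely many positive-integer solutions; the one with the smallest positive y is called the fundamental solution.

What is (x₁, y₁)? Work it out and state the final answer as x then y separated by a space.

√217 → a₀=14, period (1,2,1,2,1,…,2,1,28); ℓ=16 even so k=15
a_0=14:  p_0=14·1+0=14,  q_0=14·0+1=1
a_1=1:  p_1=1·14+1=15,  q_1=1·1+0=1
…
a_5=1:  p_5=1·162+59=221,  q_5=1·11+4=15
…
a_7=9:  p_7=9·383+221=3668,  q_7=9·26+15=249
…
a_9=9:  p_9=9·15055+3668=139163,  q_9=9·1022+249=9447
a_10=1:  p_10=1·139163+15055=154218,  q_10=1·9447+1022=10469
…
a_13=1:  p_13=1·740980+293381=1034361,  q_13=1·50301+19916=70217
a_14=2:  p_14=2·1034361+740980=2809702,  q_14=2·70217+50301=190735
a_15=1:  p_15=1·2809702+1034361=3844063,  q_15=1·190735+70217=260952
(x₁, y₁) = (3844063, 260952);  3844063² − 217·260952² = 1 ✓

3844063 260952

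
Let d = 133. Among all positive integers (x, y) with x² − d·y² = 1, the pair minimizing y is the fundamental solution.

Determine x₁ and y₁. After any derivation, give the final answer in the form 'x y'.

[11; 1,1,7,5,1,…,1,1,22] for √133; ℓ=16 ⇒ convergent index 15
k=0  a_k=11  p_k/q_k = 11/1
k=1  a_k=1  p_k/q_k = 12/1
k=2  a_k=1  p_k/q_k = 23/2
k=3  a_k=7  p_k/q_k = 173/15
…
k=7  a_k=1  p_k/q_k = 3010/261
k=8  a_k=2  p_k/q_k = 7969/691
…
k=10  a_k=1  p_k/q_k = 18948/1643
k=11  a_k=1  p_k/q_k = 29927/2595
k=12  a_k=5  p_k/q_k = 168583/14618
k=13  a_k=7  p_k/q_k = 1210008/104921
k=14  a_k=1  p_k/q_k = 1378591/119539
k=15  a_k=1  p_k/q_k = 2588599/224460
(x₁, y₁) = (2588599, 224460);  2588599² − 133·224460² = 1 ✓

2588599 224460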